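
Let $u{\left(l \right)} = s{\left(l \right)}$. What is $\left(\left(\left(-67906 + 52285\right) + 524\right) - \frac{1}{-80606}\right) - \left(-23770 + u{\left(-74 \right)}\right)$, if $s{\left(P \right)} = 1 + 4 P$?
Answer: $\frac{722874609}{80606} \approx 8968.0$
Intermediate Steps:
$u{\left(l \right)} = 1 + 4 l$
$\left(\left(\left(-67906 + 52285\right) + 524\right) - \frac{1}{-80606}\right) - \left(-23770 + u{\left(-74 \right)}\right) = \left(\left(\left(-67906 + 52285\right) + 524\right) - \frac{1}{-80606}\right) + \left(23770 - \left(1 + 4 \left(-74\right)\right)\right) = \left(\left(-15621 + 524\right) - - \frac{1}{80606}\right) + \left(23770 - \left(1 - 296\right)\right) = \left(-15097 + \frac{1}{80606}\right) + \left(23770 - -295\right) = - \frac{1216908781}{80606} + \left(23770 + 295\right) = - \frac{1216908781}{80606} + 24065 = \frac{722874609}{80606}$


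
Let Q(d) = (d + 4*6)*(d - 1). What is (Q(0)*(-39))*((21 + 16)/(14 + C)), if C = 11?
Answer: 34632/25 ≈ 1385.3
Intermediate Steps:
Q(d) = (-1 + d)*(24 + d) (Q(d) = (d + 24)*(-1 + d) = (24 + d)*(-1 + d) = (-1 + d)*(24 + d))
(Q(0)*(-39))*((21 + 16)/(14 + C)) = ((-24 + 0² + 23*0)*(-39))*((21 + 16)/(14 + 11)) = ((-24 + 0 + 0)*(-39))*(37/25) = (-24*(-39))*(37*(1/25)) = 936*(37/25) = 34632/25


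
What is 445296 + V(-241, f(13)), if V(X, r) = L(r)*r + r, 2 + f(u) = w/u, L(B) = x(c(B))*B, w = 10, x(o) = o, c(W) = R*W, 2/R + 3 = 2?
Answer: 978320800/2197 ≈ 4.4530e+5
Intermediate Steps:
R = -2 (R = 2/(-3 + 2) = 2/(-1) = 2*(-1) = -2)
c(W) = -2*W
L(B) = -2*B**2 (L(B) = (-2*B)*B = -2*B**2)
f(u) = -2 + 10/u
V(X, r) = r - 2*r**3 (V(X, r) = (-2*r**2)*r + r = -2*r**3 + r = r - 2*r**3)
445296 + V(-241, f(13)) = 445296 + ((-2 + 10/13) - 2*(-2 + 10/13)**3) = 445296 + (-16/13 - 2*(-16/13)**3) = 445296 + (-16/13 - 2*(-4096/2197)) = 445296 + (-16/13 + 8192/2197) = 445296 + 5488/2197 = 978320800/2197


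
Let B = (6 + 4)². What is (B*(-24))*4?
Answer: -9600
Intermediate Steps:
B = 100 (B = 10² = 100)
(B*(-24))*4 = (100*(-24))*4 = -2400*4 = -9600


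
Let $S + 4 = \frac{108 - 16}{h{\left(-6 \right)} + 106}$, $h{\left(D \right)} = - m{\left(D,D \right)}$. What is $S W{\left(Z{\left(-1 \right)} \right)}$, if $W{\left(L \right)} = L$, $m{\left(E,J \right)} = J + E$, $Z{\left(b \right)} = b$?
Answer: $\frac{190}{59} \approx 3.2203$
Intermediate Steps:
$m{\left(E,J \right)} = E + J$
$h{\left(D \right)} = - 2 D$ ($h{\left(D \right)} = - (D + D) = - 2 D$)
$S = - \frac{190}{59}$ ($S = -4 + \frac{108 - 16}{\left(-2\right) \left(-6\right) + 106} = -4 + \frac{92}{12 + 106} = -4 + \frac{92}{118} = -4 + 92 \cdot \frac{1}{118} = -4 + \frac{46}{59} = - \frac{190}{59} \approx -3.2203$)
$S W{\left(Z{\left(-1 \right)} \right)} = \left(- \frac{190}{59}\right) \left(-1\right) = \frac{190}{59}$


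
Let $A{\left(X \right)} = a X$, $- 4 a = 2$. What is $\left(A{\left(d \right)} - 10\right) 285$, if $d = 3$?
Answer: $- \frac{6555}{2} \approx -3277.5$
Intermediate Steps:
$a = - \frac{1}{2}$ ($a = \left(- \frac{1}{4}\right) 2 = - \frac{1}{2} \approx -0.5$)
$A{\left(X \right)} = - \frac{X}{2}$
$\left(A{\left(d \right)} - 10\right) 285 = \left(\left(- \frac{1}{2}\right) 3 - 10\right) 285 = \left(- \frac{3}{2} - 10\right) 285 = \left(- \frac{23}{2}\right) 285 = - \frac{6555}{2}$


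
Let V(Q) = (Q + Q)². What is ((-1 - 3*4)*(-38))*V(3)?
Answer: 17784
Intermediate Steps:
V(Q) = 4*Q² (V(Q) = (2*Q)² = 4*Q²)
((-1 - 3*4)*(-38))*V(3) = ((-1 - 3*4)*(-38))*(4*3²) = ((-1 - 12)*(-38))*(4*9) = -13*(-38)*36 = 494*36 = 17784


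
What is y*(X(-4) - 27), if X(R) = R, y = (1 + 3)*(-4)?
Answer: 496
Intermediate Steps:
y = -16 (y = 4*(-4) = -16)
y*(X(-4) - 27) = -16*(-4 - 27) = -16*(-31) = 496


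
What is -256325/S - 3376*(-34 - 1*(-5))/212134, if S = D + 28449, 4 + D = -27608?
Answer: -27146650951/88778079 ≈ -305.78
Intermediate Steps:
D = -27612 (D = -4 - 27608 = -27612)
S = 837 (S = -27612 + 28449 = 837)
-256325/S - 3376*(-34 - 1*(-5))/212134 = -256325/837 - 3376*(-34 - 1*(-5))/212134 = -256325*1/837 - 3376*(-34 + 5)*(1/212134) = -256325/837 - 3376*(-29)*(1/212134) = -256325/837 + 97904*(1/212134) = -256325/837 + 48952/106067 = -27146650951/88778079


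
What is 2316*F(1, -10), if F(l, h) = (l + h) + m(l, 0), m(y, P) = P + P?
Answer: -20844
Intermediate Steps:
m(y, P) = 2*P
F(l, h) = h + l (F(l, h) = (l + h) + 2*0 = (h + l) + 0 = h + l)
2316*F(1, -10) = 2316*(-10 + 1) = 2316*(-9) = -20844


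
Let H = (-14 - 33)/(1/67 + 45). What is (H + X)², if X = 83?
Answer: 61097458041/9096256 ≈ 6716.8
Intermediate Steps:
H = -3149/3016 (H = -47/(1/67 + 45) = -47/3016/67 = -47*67/3016 = -3149/3016 ≈ -1.0441)
(H + X)² = (-3149/3016 + 83)² = (247179/3016)² = 61097458041/9096256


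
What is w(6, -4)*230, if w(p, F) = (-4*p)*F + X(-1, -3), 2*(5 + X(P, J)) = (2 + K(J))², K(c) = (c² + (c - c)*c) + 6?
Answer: 54165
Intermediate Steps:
K(c) = 6 + c² (K(c) = (c² + 0*c) + 6 = (c² + 0) + 6 = c² + 6 = 6 + c²)
X(P, J) = -5 + (8 + J²)²/2 (X(P, J) = -5 + (2 + (6 + J²))²/2 = -5 + (8 + J²)²/2)
w(p, F) = 279/2 - 4*F*p (w(p, F) = (-4*p)*F + (-5 + (8 + (-3)²)²/2) = -4*F*p + (-5 + (8 + 9)²/2) = -4*F*p + (-5 + (½)*17²) = -4*F*p + (-5 + (½)*289) = -4*F*p + (-5 + 289/2) = -4*F*p + 279/2 = 279/2 - 4*F*p)
w(6, -4)*230 = (279/2 - 4*(-4)*6)*230 = (279/2 + 96)*230 = (471/2)*230 = 54165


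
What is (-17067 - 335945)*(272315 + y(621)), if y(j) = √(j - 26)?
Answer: -96130462780 - 353012*√595 ≈ -9.6139e+10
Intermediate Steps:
y(j) = √(-26 + j)
(-17067 - 335945)*(272315 + y(621)) = (-17067 - 335945)*(272315 + √(-26 + 621)) = -353012*(272315 + √595) = -96130462780 - 353012*√595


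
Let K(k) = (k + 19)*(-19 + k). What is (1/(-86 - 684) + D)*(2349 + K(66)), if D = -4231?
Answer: -10333966812/385 ≈ -2.6841e+7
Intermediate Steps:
K(k) = (-19 + k)*(19 + k) (K(k) = (19 + k)*(-19 + k) = (-19 + k)*(19 + k))
(1/(-86 - 684) + D)*(2349 + K(66)) = (1/(-86 - 684) - 4231)*(2349 + (-361 + 66²)) = (1/(-770) - 4231)*(2349 + (-361 + 4356)) = (-1/770 - 4231)*(2349 + 3995) = -3257871/770*6344 = -10333966812/385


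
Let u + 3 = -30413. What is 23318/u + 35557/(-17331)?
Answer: -742812985/263569848 ≈ -2.8183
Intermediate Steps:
u = -30416 (u = -3 - 30413 = -30416)
23318/u + 35557/(-17331) = 23318/(-30416) + 35557/(-17331) = 23318*(-1/30416) + 35557*(-1/17331) = -11659/15208 - 35557/17331 = -742812985/263569848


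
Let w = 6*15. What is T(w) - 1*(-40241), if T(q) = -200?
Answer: 40041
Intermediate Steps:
w = 90
T(w) - 1*(-40241) = -200 - 1*(-40241) = -200 + 40241 = 40041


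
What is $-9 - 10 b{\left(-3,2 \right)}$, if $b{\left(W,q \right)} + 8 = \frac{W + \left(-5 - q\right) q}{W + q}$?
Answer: $-99$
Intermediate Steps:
$b{\left(W,q \right)} = -8 + \frac{W + q \left(-5 - q\right)}{W + q}$ ($b{\left(W,q \right)} = -8 + \frac{W + \left(-5 - q\right) q}{W + q} = -8 + \frac{W + q \left(-5 - q\right)}{W + q}$)
$-9 - 10 b{\left(-3,2 \right)} = -9 - 10 \frac{- 2^{2} - 26 - -21}{-3 + 2} = -9 - 10 \frac{\left(-1\right) 4 - 26 + 21}{-1} = -9 - 10 \left(- (-4 - 26 + 21)\right) = -9 - 10 \left(\left(-1\right) \left(-9\right)\right) = -9 - 90 = -99$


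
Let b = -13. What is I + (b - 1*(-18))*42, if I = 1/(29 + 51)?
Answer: 16801/80 ≈ 210.01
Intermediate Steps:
I = 1/80 ≈ 0.012500
I + (b - 1*(-18))*42 = 1/80 + (-13 - 1*(-18))*42 = 1/80 + (-13 + 18)*42 = 1/80 + 5*42 = 1/80 + 210 = 16801/80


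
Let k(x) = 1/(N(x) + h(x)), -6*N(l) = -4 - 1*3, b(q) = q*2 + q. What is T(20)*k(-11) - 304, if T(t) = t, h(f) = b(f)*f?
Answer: -132824/437 ≈ -303.95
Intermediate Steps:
b(q) = 3*q (b(q) = 2*q + q = 3*q)
h(f) = 3*f**2 (h(f) = (3*f)*f = 3*f**2)
N(l) = 7/6 (N(l) = -(-4 - 1*3)/6 = -(-4 - 3)/6 = -1/6*(-7) = 7/6)
k(x) = 1/(7/6 + 3*x**2)
T(20)*k(-11) - 304 = 20*(6/(7 + 18*(-11)**2)) - 304 = 20*(6/(7 + 18*121)) - 304 = 20*(6/(7 + 2178)) - 304 = 20*(6/2185) - 304 = 24/437 - 304 = -132824/437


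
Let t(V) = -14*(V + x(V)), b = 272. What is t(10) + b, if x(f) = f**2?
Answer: -1268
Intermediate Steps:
t(V) = -14*V - 14*V**2 (t(V) = -14*(V + V**2) = -14*V - 14*V**2)
t(10) + b = 14*10*(-1 - 1*10) + 272 = 14*10*(-1 - 10) + 272 = 14*10*(-11) + 272 = -1540 + 272 = -1268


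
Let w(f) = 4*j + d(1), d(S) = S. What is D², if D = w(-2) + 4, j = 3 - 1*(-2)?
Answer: 625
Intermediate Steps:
j = 5 (j = 3 + 2 = 5)
w(f) = 21 (w(f) = 4*5 + 1 = 20 + 1 = 21)
D = 25 (D = 21 + 4 = 25)
D² = 25² = 625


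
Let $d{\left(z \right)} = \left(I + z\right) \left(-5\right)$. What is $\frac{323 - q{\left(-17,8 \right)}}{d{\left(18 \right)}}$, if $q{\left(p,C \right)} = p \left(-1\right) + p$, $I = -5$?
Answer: $- \frac{323}{65} \approx -4.9692$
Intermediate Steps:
$q{\left(p,C \right)} = 0$ ($q{\left(p,C \right)} = - p + p = 0$)
$d{\left(z \right)} = 25 - 5 z$ ($d{\left(z \right)} = \left(-5 + z\right) \left(-5\right) = 25 - 5 z$)
$\frac{323 - q{\left(-17,8 \right)}}{d{\left(18 \right)}} = \frac{323 - 0}{25 - 90} = \frac{323 + 0}{25 - 90} = \frac{323}{-65} = 323 \left(- \frac{1}{65}\right) = - \frac{323}{65}$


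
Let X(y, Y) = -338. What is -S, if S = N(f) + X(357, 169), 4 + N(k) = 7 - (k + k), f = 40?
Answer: 415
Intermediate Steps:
N(k) = 3 - 2*k (N(k) = -4 + (7 - (k + k)) = -4 + (7 - 2*k) = 3 - 2*k)
S = -415 (S = (3 - 2*40) - 338 = (3 - 80) - 338 = -77 - 338 = -415)
-S = -1*(-415) = 415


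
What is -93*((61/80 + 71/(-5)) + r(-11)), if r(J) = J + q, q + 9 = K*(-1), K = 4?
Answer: 55707/16 ≈ 3481.7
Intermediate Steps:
q = -13 (q = -9 + 4*(-1) = -9 - 4 = -13)
r(J) = -13 + J (r(J) = J - 13 = -13 + J)
-93*((61/80 + 71/(-5)) + r(-11)) = -93*((61/80 + 71/(-5)) + (-13 - 11)) = -93*((61*(1/80) + 71*(-⅕)) - 24) = -93*((61/80 - 71/5) - 24) = -93*(-215/16 - 24) = -93*(-599/16) = 55707/16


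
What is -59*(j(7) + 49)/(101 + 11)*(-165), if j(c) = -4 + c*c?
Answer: 457545/56 ≈ 8170.4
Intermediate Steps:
j(c) = -4 + c**2
-59*(j(7) + 49)/(101 + 11)*(-165) = -59*((-4 + 7**2) + 49)/(101 + 11)*(-165) = -59*((-4 + 49) + 49)/112*(-165) = -59*(45 + 49)/112*(-165) = -5546/112*(-165) = -59*47/56*(-165) = -2773/56*(-165) = 457545/56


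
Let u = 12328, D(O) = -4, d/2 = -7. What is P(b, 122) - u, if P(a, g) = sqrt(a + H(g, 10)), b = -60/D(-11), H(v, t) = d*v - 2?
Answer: -12328 + I*sqrt(1695) ≈ -12328.0 + 41.17*I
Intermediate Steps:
d = -14 (d = 2*(-7) = -14)
H(v, t) = -2 - 14*v (H(v, t) = -14*v - 2 = -2 - 14*v)
b = 15 (b = -60/(-4) = -60*(-1/4) = 15)
P(a, g) = sqrt(-2 + a - 14*g) (P(a, g) = sqrt(a + (-2 - 14*g)) = sqrt(-2 + a - 14*g))
P(b, 122) - u = sqrt(-2 + 15 - 14*122) - 1*12328 = sqrt(-2 + 15 - 1708) - 12328 = sqrt(-1695) - 12328 = I*sqrt(1695) - 12328 = -12328 + I*sqrt(1695)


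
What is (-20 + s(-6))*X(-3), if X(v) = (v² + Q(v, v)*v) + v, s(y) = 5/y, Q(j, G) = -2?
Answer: -250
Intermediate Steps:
X(v) = v² - v (X(v) = (v² - 2*v) + v = v² - v)
(-20 + s(-6))*X(-3) = (-20 + 5/(-6))*(-3*(-1 - 3)) = (-20 + 5*(-⅙))*(-3*(-4)) = (-20 - ⅚)*12 = -125/6*12 = -250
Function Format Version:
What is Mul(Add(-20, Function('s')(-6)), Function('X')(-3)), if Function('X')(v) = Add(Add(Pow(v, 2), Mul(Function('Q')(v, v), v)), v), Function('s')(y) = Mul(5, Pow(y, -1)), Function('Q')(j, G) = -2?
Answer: -250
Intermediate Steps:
Function('X')(v) = Add(Pow(v, 2), Mul(-1, v)) (Function('X')(v) = Add(Add(Pow(v, 2), Mul(-2, v)), v) = Add(Pow(v, 2), Mul(-1, v)))
Mul(Add(-20, Function('s')(-6)), Function('X')(-3)) = Mul(Add(-20, Mul(5, Pow(-6, -1))), Mul(-3, Add(-1, -3))) = Mul(Add(-20, Mul(5, Rational(-1, 6))), Mul(-3, -4)) = Mul(Add(-20, Rational(-5, 6)), 12) = Mul(Rational(-125, 6), 12) = -250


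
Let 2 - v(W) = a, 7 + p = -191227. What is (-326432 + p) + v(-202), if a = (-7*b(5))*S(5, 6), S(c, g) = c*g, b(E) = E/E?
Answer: -517454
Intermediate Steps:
p = -191234 (p = -7 - 191227 = -191234)
b(E) = 1
a = -210 (a = (-7*1)*(5*6) = -7*30 = -210)
v(W) = 212 (v(W) = 2 - 1*(-210) = 2 + 210 = 212)
(-326432 + p) + v(-202) = (-326432 - 191234) + 212 = -517666 + 212 = -517454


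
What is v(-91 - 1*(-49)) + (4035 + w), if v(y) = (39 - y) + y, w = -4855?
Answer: -781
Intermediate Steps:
v(y) = 39
v(-91 - 1*(-49)) + (4035 + w) = 39 + (4035 - 4855) = 39 - 820 = -781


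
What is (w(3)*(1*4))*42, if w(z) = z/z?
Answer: 168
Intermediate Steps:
w(z) = 1
(w(3)*(1*4))*42 = (1*(1*4))*42 = (1*4)*42 = 4*42 = 168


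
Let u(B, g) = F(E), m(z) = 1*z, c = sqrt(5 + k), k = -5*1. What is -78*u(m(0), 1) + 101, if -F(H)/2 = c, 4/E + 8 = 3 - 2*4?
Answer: 101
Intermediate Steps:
k = -5
c = 0 (c = sqrt(5 - 5) = sqrt(0) = 0)
m(z) = z
E = -4/13 (E = 4/(-8 + (3 - 2*4)) = 4/(-8 + (3 - 8)) = 4/(-8 - 5) = 4/(-13) = 4*(-1/13) = -4/13 ≈ -0.30769)
F(H) = 0 (F(H) = -2*0 = 0)
u(B, g) = 0
-78*u(m(0), 1) + 101 = -78*0 + 101 = 0 + 101 = 101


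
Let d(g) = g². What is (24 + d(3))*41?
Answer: 1353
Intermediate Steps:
(24 + d(3))*41 = (24 + 3²)*41 = (24 + 9)*41 = 33*41 = 1353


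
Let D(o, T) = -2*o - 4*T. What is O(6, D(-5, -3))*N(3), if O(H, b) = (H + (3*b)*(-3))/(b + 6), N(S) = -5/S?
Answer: 80/7 ≈ 11.429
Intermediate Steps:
D(o, T) = -4*T - 2*o
O(H, b) = (H - 9*b)/(6 + b)
O(6, D(-5, -3))*N(3) = ((6 - 9*(-4*(-3) - 2*(-5)))/(6 + (-4*(-3) - 2*(-5))))*(-5/3) = ((6 - 9*(12 + 10))/(6 + (12 + 10)))*(-5*⅓) = ((6 - 9*22)/(6 + 22))*(-5/3) = ((6 - 198)/28)*(-5/3) = ((1/28)*(-192))*(-5/3) = -48/7*(-5/3) = 80/7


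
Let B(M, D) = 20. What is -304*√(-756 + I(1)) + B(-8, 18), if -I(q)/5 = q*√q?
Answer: 20 - 304*I*√761 ≈ 20.0 - 8386.2*I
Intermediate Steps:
I(q) = -5*q^(3/2) (I(q) = -5*q*√q = -5*q^(3/2))
-304*√(-756 + I(1)) + B(-8, 18) = -304*√(-756 - 5*1^(3/2)) + 20 = -304*√(-756 - 5*1) + 20 = -304*√(-756 - 5) + 20 = -304*I*√761 + 20 = 20 - 304*I*√761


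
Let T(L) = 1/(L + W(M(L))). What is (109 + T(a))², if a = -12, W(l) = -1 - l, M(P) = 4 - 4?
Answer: 2005056/169 ≈ 11864.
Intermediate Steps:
M(P) = 0
T(L) = 1/(-1 + L) (T(L) = 1/(L + (-1 - 1*0)) = 1/(L + (-1 + 0)) = 1/(L - 1) = 1/(-1 + L))
(109 + T(a))² = (109 + 1/(-1 - 12))² = (109 + 1/(-13))² = (109 - 1/13)² = (1416/13)² = 2005056/169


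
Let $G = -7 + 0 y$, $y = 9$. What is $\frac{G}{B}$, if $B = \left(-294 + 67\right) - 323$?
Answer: $\frac{7}{550} \approx 0.012727$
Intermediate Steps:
$B = -550$ ($B = -227 - 323 = -550$)
$G = -7$ ($G = -7 + 0 \cdot 9 = -7 + 0 = -7$)
$\frac{G}{B} = - \frac{7}{-550} = \left(-7\right) \left(- \frac{1}{550}\right) = \frac{7}{550}$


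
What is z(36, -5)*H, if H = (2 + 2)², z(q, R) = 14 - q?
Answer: -352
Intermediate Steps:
H = 16 (H = 4² = 16)
z(36, -5)*H = (14 - 1*36)*16 = (14 - 36)*16 = -22*16 = -352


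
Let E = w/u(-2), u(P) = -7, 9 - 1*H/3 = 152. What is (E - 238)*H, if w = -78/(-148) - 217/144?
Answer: 1268585461/12432 ≈ 1.0204e+5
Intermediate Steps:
H = -429 (H = 27 - 3*152 = 27 - 456 = -429)
w = -5221/5328 (w = -78*(-1/148) - 217*1/144 = 39/74 - 217/144 = -5221/5328 ≈ -0.97992)
E = 5221/37296 (E = -5221/5328/(-7) = -5221/5328*(-1/7) = 5221/37296 ≈ 0.13999)
(E - 238)*H = (5221/37296 - 238)*(-429) = -8871227/37296*(-429) = 1268585461/12432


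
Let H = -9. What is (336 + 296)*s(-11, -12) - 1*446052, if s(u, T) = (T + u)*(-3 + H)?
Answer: -271620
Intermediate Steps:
s(u, T) = -12*T - 12*u (s(u, T) = (T + u)*(-3 - 9) = (T + u)*(-12) = -12*T - 12*u)
(336 + 296)*s(-11, -12) - 1*446052 = (336 + 296)*(-12*(-12) - 12*(-11)) - 1*446052 = 632*(144 + 132) - 446052 = 632*276 - 446052 = 174432 - 446052 = -271620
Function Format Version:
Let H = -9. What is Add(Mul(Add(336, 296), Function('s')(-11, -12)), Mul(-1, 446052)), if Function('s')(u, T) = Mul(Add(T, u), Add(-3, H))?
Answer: -271620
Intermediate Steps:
Function('s')(u, T) = Add(Mul(-12, T), Mul(-12, u)) (Function('s')(u, T) = Mul(Add(T, u), Add(-3, -9)) = Mul(Add(T, u), -12) = Add(Mul(-12, T), Mul(-12, u)))
Add(Mul(Add(336, 296), Function('s')(-11, -12)), Mul(-1, 446052)) = Add(Mul(Add(336, 296), Add(Mul(-12, -12), Mul(-12, -11))), Mul(-1, 446052)) = Add(Mul(632, Add(144, 132)), -446052) = Add(Mul(632, 276), -446052) = Add(174432, -446052) = -271620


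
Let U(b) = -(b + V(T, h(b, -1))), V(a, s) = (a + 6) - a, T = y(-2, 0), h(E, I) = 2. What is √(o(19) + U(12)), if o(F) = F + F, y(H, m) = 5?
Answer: 2*√5 ≈ 4.4721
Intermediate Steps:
T = 5
o(F) = 2*F
V(a, s) = 6 (V(a, s) = (6 + a) - a = 6)
U(b) = -6 - b (U(b) = -(b + 6) = -(6 + b) = -6 - b)
√(o(19) + U(12)) = √(2*19 + (-6 - 1*12)) = √(38 + (-6 - 12)) = √(38 - 18) = √20 = 2*√5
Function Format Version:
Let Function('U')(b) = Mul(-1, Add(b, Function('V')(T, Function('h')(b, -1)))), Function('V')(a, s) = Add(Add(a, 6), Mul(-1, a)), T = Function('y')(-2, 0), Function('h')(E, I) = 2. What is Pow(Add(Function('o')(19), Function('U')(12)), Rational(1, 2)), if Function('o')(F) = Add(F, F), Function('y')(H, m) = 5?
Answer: Mul(2, Pow(5, Rational(1, 2))) ≈ 4.4721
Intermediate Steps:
T = 5
Function('o')(F) = Mul(2, F)
Function('V')(a, s) = 6 (Function('V')(a, s) = Add(Add(6, a), Mul(-1, a)) = 6)
Function('U')(b) = Add(-6, Mul(-1, b)) (Function('U')(b) = Mul(-1, Add(b, 6)) = Mul(-1, Add(6, b)) = Add(-6, Mul(-1, b)))
Pow(Add(Function('o')(19), Function('U')(12)), Rational(1, 2)) = Pow(Add(Mul(2, 19), Add(-6, Mul(-1, 12))), Rational(1, 2)) = Pow(Add(38, Add(-6, -12)), Rational(1, 2)) = Pow(Add(38, -18), Rational(1, 2)) = Pow(20, Rational(1, 2)) = Mul(2, Pow(5, Rational(1, 2)))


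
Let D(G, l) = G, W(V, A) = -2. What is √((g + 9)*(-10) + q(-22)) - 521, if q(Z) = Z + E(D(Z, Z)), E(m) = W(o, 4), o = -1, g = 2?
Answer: -521 + I*√134 ≈ -521.0 + 11.576*I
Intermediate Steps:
E(m) = -2
q(Z) = -2 + Z (q(Z) = Z - 2 = -2 + Z)
√((g + 9)*(-10) + q(-22)) - 521 = √((2 + 9)*(-10) + (-2 - 22)) - 521 = √(11*(-10) - 24) - 521 = √(-110 - 24) - 521 = √(-134) - 521 = I*√134 - 521 = -521 + I*√134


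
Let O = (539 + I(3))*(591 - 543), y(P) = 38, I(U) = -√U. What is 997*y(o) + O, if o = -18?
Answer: 63758 - 48*√3 ≈ 63675.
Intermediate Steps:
O = 25872 - 48*√3 (O = (539 - √3)*(591 - 543) = (539 - √3)*48 = 25872 - 48*√3 ≈ 25789.)
997*y(o) + O = 997*38 + (25872 - 48*√3) = 37886 + (25872 - 48*√3) = 63758 - 48*√3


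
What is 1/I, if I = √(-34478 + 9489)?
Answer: -I*√24989/24989 ≈ -0.0063259*I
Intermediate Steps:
I = I*√24989 (I = √(-24989) = I*√24989 ≈ 158.08*I)
1/I = 1/(I*√24989) = -I*√24989/24989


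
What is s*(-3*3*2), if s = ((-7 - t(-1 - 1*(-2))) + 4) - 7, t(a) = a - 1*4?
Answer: 126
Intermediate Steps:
t(a) = -4 + a (t(a) = a - 4 = -4 + a)
s = -7 (s = ((-7 - (-4 + (-1 - 1*(-2)))) + 4) - 7 = ((-7 - (-4 + (-1 + 2))) + 4) - 7 = ((-7 - (-4 + 1)) + 4) - 7 = ((-7 - 1*(-3)) + 4) - 7 = ((-7 + 3) + 4) - 7 = (-4 + 4) - 7 = 0 - 7 = -7)
s*(-3*3*2) = -7*(-3*3)*2 = -(-63)*2 = -7*(-18) = 126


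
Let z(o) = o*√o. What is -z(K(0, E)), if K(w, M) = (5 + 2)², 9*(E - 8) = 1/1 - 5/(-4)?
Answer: -343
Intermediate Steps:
E = 33/4 (E = 8 + (1/1 - 5/(-4))/9 = 8 + (1*1 - 5*(-¼))/9 = 8 + (1 + 5/4)/9 = 8 + (⅑)*(9/4) = 8 + ¼ = 33/4 ≈ 8.2500)
K(w, M) = 49 (K(w, M) = 7² = 49)
z(o) = o^(3/2)
-z(K(0, E)) = -49^(3/2) = -1*343 = -343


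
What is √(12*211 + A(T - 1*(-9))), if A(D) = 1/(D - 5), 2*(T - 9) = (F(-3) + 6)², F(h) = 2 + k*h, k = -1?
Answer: √1116618/21 ≈ 50.319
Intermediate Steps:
F(h) = 2 - h
T = 139/2 (T = 9 + ((2 - 1*(-3)) + 6)²/2 = 9 + ((2 + 3) + 6)²/2 = 9 + (5 + 6)²/2 = 9 + (½)*11² = 9 + (½)*121 = 9 + 121/2 = 139/2 ≈ 69.500)
A(D) = 1/(-5 + D)
√(12*211 + A(T - 1*(-9))) = √(12*211 + 1/(-5 + (139/2 - 1*(-9)))) = √(2532 + 1/(-5 + (139/2 + 9))) = √(2532 + 1/(-5 + 157/2)) = √(2532 + 1/(147/2)) = √(2532 + 2/147) = √(372206/147) = √1116618/21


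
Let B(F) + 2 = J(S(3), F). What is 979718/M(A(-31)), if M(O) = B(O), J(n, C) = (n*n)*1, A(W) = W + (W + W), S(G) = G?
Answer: 979718/7 ≈ 1.3996e+5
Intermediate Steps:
A(W) = 3*W (A(W) = W + 2*W = 3*W)
J(n, C) = n² (J(n, C) = n²*1 = n²)
B(F) = 7 (B(F) = -2 + 3² = -2 + 9 = 7)
M(O) = 7
979718/M(A(-31)) = 979718/7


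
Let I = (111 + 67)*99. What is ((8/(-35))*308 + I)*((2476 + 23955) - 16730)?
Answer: 851340358/5 ≈ 1.7027e+8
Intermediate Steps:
I = 17622 (I = 178*99 = 17622)
((8/(-35))*308 + I)*((2476 + 23955) - 16730) = ((8/(-35))*308 + 17622)*((2476 + 23955) - 16730) = ((8*(-1/35))*308 + 17622)*(26431 - 16730) = (-8/35*308 + 17622)*9701 = (-352/5 + 17622)*9701 = (87758/5)*9701 = 851340358/5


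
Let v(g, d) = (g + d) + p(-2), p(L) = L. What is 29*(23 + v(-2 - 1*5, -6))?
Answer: 232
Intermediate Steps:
v(g, d) = -2 + d + g (v(g, d) = (g + d) - 2 = (d + g) - 2 = -2 + d + g)
29*(23 + v(-2 - 1*5, -6)) = 29*(23 + (-2 - 6 + (-2 - 1*5))) = 29*(23 + (-2 - 6 + (-2 - 5))) = 29*(23 + (-2 - 6 - 7)) = 29*(23 - 15) = 29*8 = 232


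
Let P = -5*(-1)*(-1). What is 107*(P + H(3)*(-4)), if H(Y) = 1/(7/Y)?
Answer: -5029/7 ≈ -718.43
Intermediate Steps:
H(Y) = Y/7
P = -5 (P = 5*(-1) = -5)
107*(P + H(3)*(-4)) = 107*(-5 + ((⅐)*3)*(-4)) = 107*(-5 + (3/7)*(-4)) = 107*(-5 - 12/7) = 107*(-47/7) = -5029/7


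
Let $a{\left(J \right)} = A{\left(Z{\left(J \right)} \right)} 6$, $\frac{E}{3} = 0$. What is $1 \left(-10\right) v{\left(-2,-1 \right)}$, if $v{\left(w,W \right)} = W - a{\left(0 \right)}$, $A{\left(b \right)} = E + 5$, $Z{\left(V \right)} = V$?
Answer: $310$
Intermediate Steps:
$E = 0$ ($E = 3 \cdot 0 = 0$)
$A{\left(b \right)} = 5$ ($A{\left(b \right)} = 0 + 5 = 5$)
$a{\left(J \right)} = 30$ ($a{\left(J \right)} = 5 \cdot 6 = 30$)
$v{\left(w,W \right)} = -30 + W$ ($v{\left(w,W \right)} = W - 30 = -30 + W$)
$1 \left(-10\right) v{\left(-2,-1 \right)} = 1 \left(-10\right) \left(-30 - 1\right) = \left(-10\right) \left(-31\right) = 310$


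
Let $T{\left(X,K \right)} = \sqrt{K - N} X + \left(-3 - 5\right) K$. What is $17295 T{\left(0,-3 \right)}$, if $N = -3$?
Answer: $415080$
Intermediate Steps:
$T{\left(X,K \right)} = - 8 K + X \sqrt{3 + K}$ ($T{\left(X,K \right)} = \sqrt{K - -3} X + \left(-3 - 5\right) K = \sqrt{K + 3} X - 8 K = \sqrt{3 + K} X - 8 K = X \sqrt{3 + K} - 8 K = - 8 K + X \sqrt{3 + K}$)
$17295 T{\left(0,-3 \right)} = 17295 \left(\left(-8\right) \left(-3\right) + 0 \sqrt{3 - 3}\right) = 17295 \left(24 + 0 \sqrt{0}\right) = 17295 \left(24 + 0 \cdot 0\right) = 17295 \left(24 + 0\right) = 17295 \cdot 24 = 415080$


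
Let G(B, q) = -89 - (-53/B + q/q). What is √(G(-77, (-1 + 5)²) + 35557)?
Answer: 3*√23364418/77 ≈ 188.32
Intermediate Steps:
G(B, q) = -90 + 53/B (G(B, q) = -89 - (-53/B + 1) = -89 - (1 - 53/B) = -89 + (-1 + 53/B) = -90 + 53/B)
√(G(-77, (-1 + 5)²) + 35557) = √((-90 + 53/(-77)) + 35557) = √((-90 + 53*(-1/77)) + 35557) = √((-90 - 53/77) + 35557) = √(-6983/77 + 35557) = √(2730906/77) = 3*√23364418/77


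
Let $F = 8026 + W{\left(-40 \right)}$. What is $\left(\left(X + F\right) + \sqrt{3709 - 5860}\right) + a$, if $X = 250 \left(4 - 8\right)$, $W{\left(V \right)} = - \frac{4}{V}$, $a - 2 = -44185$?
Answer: $- \frac{371569}{10} + 3 i \sqrt{239} \approx -37157.0 + 46.379 i$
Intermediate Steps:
$a = -44183$ ($a = 2 - 44185 = -44183$)
$F = \frac{80261}{10}$ ($F = 8026 - \frac{4}{-40} = 8026 - - \frac{1}{10} = 8026 + \frac{1}{10} = \frac{80261}{10} \approx 8026.1$)
$X = -1000$ ($X = 250 \left(4 - 8\right) = 250 \left(-4\right) = -1000$)
$\left(\left(X + F\right) + \sqrt{3709 - 5860}\right) + a = \left(\left(-1000 + \frac{80261}{10}\right) + \sqrt{3709 - 5860}\right) - 44183 = \left(\frac{70261}{10} + \sqrt{-2151}\right) - 44183 = \left(\frac{70261}{10} + 3 i \sqrt{239}\right) - 44183 = - \frac{371569}{10} + 3 i \sqrt{239}$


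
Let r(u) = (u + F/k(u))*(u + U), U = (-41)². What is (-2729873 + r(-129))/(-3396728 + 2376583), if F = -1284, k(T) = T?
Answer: 125329227/43866235 ≈ 2.8571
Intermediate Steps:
U = 1681
r(u) = (1681 + u)*(u - 1284/u) (r(u) = (u - 1284/u)*(u + 1681) = (u - 1284/u)*(1681 + u) = (1681 + u)*(u - 1284/u))
(-2729873 + r(-129))/(-3396728 + 2376583) = (-2729873 + (-1284 + (-129)² - 2158404/(-129) + 1681*(-129)))/(-3396728 + 2376583) = (-2729873 + (-1284 + 16641 - 2158404*(-1/129) - 216849))/(-1020145) = (-2729873 + (-1284 + 16641 + 719468/43 - 216849))*(-1/1020145) = (-2729873 - 7944688/43)*(-1/1020145) = -125329227/43*(-1/1020145) = 125329227/43866235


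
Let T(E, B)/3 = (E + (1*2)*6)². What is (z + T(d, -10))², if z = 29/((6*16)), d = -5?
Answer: 199967881/9216 ≈ 21698.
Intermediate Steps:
T(E, B) = 3*(12 + E)² (T(E, B) = 3*(E + (1*2)*6)² = 3*(E + 2*6)² = 3*(E + 12)² = 3*(12 + E)²)
z = 29/96 ≈ 0.30208
(z + T(d, -10))² = (29/96 + 3*(12 - 5)²)² = (29/96 + 3*7²)² = (29/96 + 3*49)² = (29/96 + 147)² = (14141/96)² = 199967881/9216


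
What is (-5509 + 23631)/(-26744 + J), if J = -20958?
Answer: -533/1403 ≈ -0.37990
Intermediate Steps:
(-5509 + 23631)/(-26744 + J) = (-5509 + 23631)/(-26744 - 20958) = 18122/(-47702) = 18122*(-1/47702) = -533/1403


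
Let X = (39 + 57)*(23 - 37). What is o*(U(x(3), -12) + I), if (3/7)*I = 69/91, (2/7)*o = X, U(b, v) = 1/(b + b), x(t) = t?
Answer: -118384/13 ≈ -9106.5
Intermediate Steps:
U(b, v) = 1/(2*b)
X = -1344 (X = 96*(-14) = -1344)
o = -4704 (o = (7/2)*(-1344) = -4704)
I = 23/13 (I = 7*(69/91)/3 = 7*(69*(1/91))/3 = (7/3)*(69/91) = 23/13 ≈ 1.7692)
o*(U(x(3), -12) + I) = -4704*((½)/3 + 23/13) = -4704*((½)*(⅓) + 23/13) = -4704*(⅙ + 23/13) = -4704*151/78 = -118384/13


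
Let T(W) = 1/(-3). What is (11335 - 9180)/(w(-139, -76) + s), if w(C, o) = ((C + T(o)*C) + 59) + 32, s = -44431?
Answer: -6465/133298 ≈ -0.048500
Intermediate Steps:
T(W) = -⅓
w(C, o) = 91 + 2*C/3 (w(C, o) = ((C - C/3) + 59) + 32 = (2*C/3 + 59) + 32 = (59 + 2*C/3) + 32 = 91 + 2*C/3)
(11335 - 9180)/(w(-139, -76) + s) = (11335 - 9180)/((91 + (⅔)*(-139)) - 44431) = 2155/((91 - 278/3) - 44431) = 2155/(-5/3 - 44431) = 2155/(-133298/3) = 2155*(-3/133298) = -6465/133298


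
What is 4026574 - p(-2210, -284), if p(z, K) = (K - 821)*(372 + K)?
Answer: 4123814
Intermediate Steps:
p(z, K) = (-821 + K)*(372 + K)
4026574 - p(-2210, -284) = 4026574 - (-305412 + (-284)² - 449*(-284)) = 4026574 - (-305412 + 80656 + 127516) = 4026574 - 1*(-97240) = 4026574 + 97240 = 4123814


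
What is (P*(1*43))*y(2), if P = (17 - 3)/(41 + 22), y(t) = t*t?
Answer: 344/9 ≈ 38.222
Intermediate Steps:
y(t) = t²
P = 2/9 (P = 14/63 = 14*(1/63) = 2/9 ≈ 0.22222)
(P*(1*43))*y(2) = (2*(1*43)/9)*2² = ((2/9)*43)*4 = (86/9)*4 = 344/9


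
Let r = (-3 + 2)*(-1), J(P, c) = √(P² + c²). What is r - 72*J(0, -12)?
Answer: -863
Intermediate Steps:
r = 1 (r = -1*(-1) = 1)
r - 72*J(0, -12) = 1 - 72*√(0² + (-12)²) = 1 - 72*√(0 + 144) = 1 - 72*√144 = 1 - 72*12 = 1 - 864 = -863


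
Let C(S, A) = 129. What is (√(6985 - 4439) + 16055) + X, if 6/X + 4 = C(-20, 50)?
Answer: 2006881/125 + √2546 ≈ 16106.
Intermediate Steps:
X = 6/125 (X = 6/(-4 + 129) = 6/125 ≈ 0.048000)
(√(6985 - 4439) + 16055) + X = (√(6985 - 4439) + 16055) + 6/125 = (√2546 + 16055) + 6/125 = (16055 + √2546) + 6/125 = 2006881/125 + √2546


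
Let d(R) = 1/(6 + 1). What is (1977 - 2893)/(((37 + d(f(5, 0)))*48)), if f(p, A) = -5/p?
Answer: -1603/3120 ≈ -0.51378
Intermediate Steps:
d(R) = 1/7
(1977 - 2893)/(((37 + d(f(5, 0)))*48)) = (1977 - 2893)/(((37 + 1/7)*48)) = -916/((260/7)*48) = -916/12480/7 = -916*7/12480 = -1603/3120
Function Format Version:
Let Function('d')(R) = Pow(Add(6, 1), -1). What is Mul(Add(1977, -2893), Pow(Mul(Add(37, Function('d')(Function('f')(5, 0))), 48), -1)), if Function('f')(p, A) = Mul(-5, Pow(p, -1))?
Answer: Rational(-1603, 3120) ≈ -0.51378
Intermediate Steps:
Function('d')(R) = Rational(1, 7) (Function('d')(R) = Pow(7, -1) = Rational(1, 7))
Mul(Add(1977, -2893), Pow(Mul(Add(37, Function('d')(Function('f')(5, 0))), 48), -1)) = Mul(Add(1977, -2893), Pow(Mul(Add(37, Rational(1, 7)), 48), -1)) = Mul(-916, Pow(Mul(Rational(260, 7), 48), -1)) = Mul(-916, Pow(Rational(12480, 7), -1)) = Mul(-916, Rational(7, 12480)) = Rational(-1603, 3120)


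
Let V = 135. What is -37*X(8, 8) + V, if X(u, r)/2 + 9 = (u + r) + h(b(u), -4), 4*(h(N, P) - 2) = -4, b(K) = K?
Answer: -457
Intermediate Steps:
h(N, P) = 1 (h(N, P) = 2 + (¼)*(-4) = 2 - 1 = 1)
X(u, r) = -16 + 2*r + 2*u (X(u, r) = -18 + 2*((u + r) + 1) = -18 + 2*((r + u) + 1) = -18 + 2*(1 + r + u) = -18 + (2 + 2*r + 2*u) = -16 + 2*r + 2*u)
-37*X(8, 8) + V = -37*(-16 + 2*8 + 2*8) + 135 = -37*(-16 + 16 + 16) + 135 = -37*16 + 135 = -592 + 135 = -457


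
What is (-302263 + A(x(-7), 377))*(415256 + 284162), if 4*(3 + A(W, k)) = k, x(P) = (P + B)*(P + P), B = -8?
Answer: -422688722083/2 ≈ -2.1134e+11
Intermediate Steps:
x(P) = 2*P*(-8 + P) (x(P) = (P - 8)*(P + P) = (-8 + P)*(2*P) = 2*P*(-8 + P))
A(W, k) = -3 + k/4
(-302263 + A(x(-7), 377))*(415256 + 284162) = (-302263 + (-3 + (¼)*377))*(415256 + 284162) = (-302263 + (-3 + 377/4))*699418 = (-302263 + 365/4)*699418 = -1208687/4*699418 = -422688722083/2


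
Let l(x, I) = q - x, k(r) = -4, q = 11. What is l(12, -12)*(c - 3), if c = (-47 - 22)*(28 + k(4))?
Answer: 1659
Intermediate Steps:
l(x, I) = 11 - x
c = -1656 (c = (-47 - 22)*(28 - 4) = -69*24 = -1656)
l(12, -12)*(c - 3) = (11 - 1*12)*(-1656 - 3) = (11 - 12)*(-1659) = -1*(-1659) = 1659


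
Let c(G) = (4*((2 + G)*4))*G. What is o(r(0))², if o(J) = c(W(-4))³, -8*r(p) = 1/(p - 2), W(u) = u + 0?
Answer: 4398046511104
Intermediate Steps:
W(u) = u
r(p) = -1/(8*(-2 + p)) (r(p) = -1/(8*(p - 2)) = -1/(8*(-2 + p)))
c(G) = G*(32 + 16*G) (c(G) = (4*(8 + 4*G))*G = (32 + 16*G)*G = G*(32 + 16*G))
o(J) = 2097152 (o(J) = (16*(-4)*(2 - 4))³ = (16*(-4)*(-2))³ = 128³ = 2097152)
o(r(0))² = 2097152² = 4398046511104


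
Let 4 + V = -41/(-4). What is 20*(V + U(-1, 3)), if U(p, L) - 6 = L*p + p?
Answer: 165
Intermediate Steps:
U(p, L) = 6 + p + L*p (U(p, L) = 6 + (L*p + p) = 6 + (p + L*p) = 6 + p + L*p)
V = 25/4 (V = -4 - 41/(-4) = -4 - 41*(-¼) = -4 + 41/4 = 25/4 ≈ 6.2500)
20*(V + U(-1, 3)) = 20*(25/4 + (6 - 1 + 3*(-1))) = 20*(25/4 + (6 - 1 - 3)) = 20*(25/4 + 2) = 20*(33/4) = 165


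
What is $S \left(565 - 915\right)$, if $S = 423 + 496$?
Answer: $-321650$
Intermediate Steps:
$S = 919$
$S \left(565 - 915\right) = 919 \left(565 - 915\right) = 919 \left(-350\right) = -321650$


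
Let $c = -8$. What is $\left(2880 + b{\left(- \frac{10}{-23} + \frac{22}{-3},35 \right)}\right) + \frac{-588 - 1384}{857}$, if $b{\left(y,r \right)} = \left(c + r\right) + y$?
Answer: $\frac{171355631}{59133} \approx 2897.8$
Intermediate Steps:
$b{\left(y,r \right)} = -8 + r + y$ ($b{\left(y,r \right)} = \left(-8 + r\right) + y = -8 + r + y$)
$\left(2880 + b{\left(- \frac{10}{-23} + \frac{22}{-3},35 \right)}\right) + \frac{-588 - 1384}{857} = \left(2880 + \left(-8 + 35 + \left(- \frac{10}{-23} + \frac{22}{-3}\right)\right)\right) + \frac{-588 - 1384}{857} = \left(2880 + \left(-8 + 35 + \left(\left(-10\right) \left(- \frac{1}{23}\right) + 22 \left(- \frac{1}{3}\right)\right)\right)\right) - \frac{1972}{857} = \left(2880 + \left(-8 + 35 + \left(\frac{10}{23} - \frac{22}{3}\right)\right)\right) - \frac{1972}{857} = \left(2880 - - \frac{1387}{69}\right) - \frac{1972}{857} = \left(2880 + \frac{1387}{69}\right) - \frac{1972}{857} = \frac{200107}{69} - \frac{1972}{857} = \frac{171355631}{59133}$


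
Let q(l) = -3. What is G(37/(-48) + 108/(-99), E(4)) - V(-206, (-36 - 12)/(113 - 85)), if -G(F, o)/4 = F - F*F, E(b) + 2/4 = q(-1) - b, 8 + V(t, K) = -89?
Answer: 8245825/69696 ≈ 118.31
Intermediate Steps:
V(t, K) = -97 (V(t, K) = -8 - 89 = -97)
E(b) = -7/2 - b (E(b) = -1/2 + (-3 - b) = -7/2 - b)
G(F, o) = -4*F + 4*F**2 (G(F, o) = -4*(F - F*F) = -4*(F - F**2) = -4*F + 4*F**2)
G(37/(-48) + 108/(-99), E(4)) - V(-206, (-36 - 12)/(113 - 85)) = 4*(37/(-48) + 108/(-99))*(-1 + (37/(-48) + 108/(-99))) - 1*(-97) = 4*(37*(-1/48) + 108*(-1/99))*(-1 + (37*(-1/48) + 108*(-1/99))) + 97 = 4*(-37/48 - 12/11)*(-1 + (-37/48 - 12/11)) + 97 = 4*(-983/528)*(-1 - 983/528) + 97 = 4*(-983/528)*(-1511/528) + 97 = 1485313/69696 + 97 = 8245825/69696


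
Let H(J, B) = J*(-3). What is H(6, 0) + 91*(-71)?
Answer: -6479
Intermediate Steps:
H(J, B) = -3*J
H(6, 0) + 91*(-71) = -3*6 + 91*(-71) = -18 - 6461 = -6479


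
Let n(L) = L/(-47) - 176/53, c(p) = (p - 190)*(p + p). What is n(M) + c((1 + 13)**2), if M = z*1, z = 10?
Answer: 5850030/2491 ≈ 2348.5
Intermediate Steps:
c(p) = 2*p*(-190 + p) (c(p) = (-190 + p)*(2*p) = 2*p*(-190 + p))
M = 10 (M = 10*1 = 10)
n(L) = -176/53 - L/47 (n(L) = L*(-1/47) - 176*1/53 = -L/47 - 176/53 = -176/53 - L/47)
n(M) + c((1 + 13)**2) = (-176/53 - 1/47*10) + 2*(1 + 13)**2*(-190 + (1 + 13)**2) = (-176/53 - 10/47) + 2*14**2*(-190 + 14**2) = -8802/2491 + 2*196*(-190 + 196) = -8802/2491 + 2*196*6 = -8802/2491 + 2352 = 5850030/2491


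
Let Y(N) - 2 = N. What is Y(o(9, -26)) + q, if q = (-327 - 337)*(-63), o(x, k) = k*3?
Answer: 41756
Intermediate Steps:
o(x, k) = 3*k
Y(N) = 2 + N
q = 41832 (q = -664*(-63) = 41832)
Y(o(9, -26)) + q = (2 + 3*(-26)) + 41832 = (2 - 78) + 41832 = -76 + 41832 = 41756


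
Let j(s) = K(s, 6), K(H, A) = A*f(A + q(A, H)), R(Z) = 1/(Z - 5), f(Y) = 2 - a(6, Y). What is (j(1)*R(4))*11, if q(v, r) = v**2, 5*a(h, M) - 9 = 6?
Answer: 66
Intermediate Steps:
a(h, M) = 3 (a(h, M) = 9/5 + (1/5)*6 = 9/5 + 6/5 = 3)
f(Y) = -1 (f(Y) = 2 - 1*3 = 2 - 3 = -1)
R(Z) = 1/(-5 + Z)
K(H, A) = -A (K(H, A) = A*(-1) = -A)
j(s) = -6 (j(s) = -1*6 = -6)
(j(1)*R(4))*11 = -6/(-5 + 4)*11 = -6/(-1)*11 = -6*(-1)*11 = 6*11 = 66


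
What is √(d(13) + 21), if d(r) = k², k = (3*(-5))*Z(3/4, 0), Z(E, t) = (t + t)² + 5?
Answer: √5646 ≈ 75.140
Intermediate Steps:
Z(E, t) = 5 + 4*t² (Z(E, t) = (2*t)² + 5 = 4*t² + 5 = 5 + 4*t²)
k = -75 (k = (3*(-5))*(5 + 4*0²) = -15*(5 + 4*0) = -15*(5 + 0) = -15*5 = -75)
d(r) = 5625 (d(r) = (-75)² = 5625)
√(d(13) + 21) = √(5625 + 21) = √5646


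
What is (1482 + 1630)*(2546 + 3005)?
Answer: 17274712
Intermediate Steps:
(1482 + 1630)*(2546 + 3005) = 3112*5551 = 17274712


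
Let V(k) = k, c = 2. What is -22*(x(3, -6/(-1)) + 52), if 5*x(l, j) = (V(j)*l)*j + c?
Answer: -1628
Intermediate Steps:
x(l, j) = 2/5 + l*j**2/5 (x(l, j) = ((j*l)*j + 2)/5 = (l*j**2 + 2)/5 = (2 + l*j**2)/5 = 2/5 + l*j**2/5)
-22*(x(3, -6/(-1)) + 52) = -22*((2/5 + (1/5)*3*(-6/(-1))**2) + 52) = -22*((2/5 + (1/5)*3*(-6*(-1))**2) + 52) = -22*((2/5 + (1/5)*3*6**2) + 52) = -22*((2/5 + (1/5)*3*36) + 52) = -22*((2/5 + 108/5) + 52) = -22*(22 + 52) = -22*74 = -1628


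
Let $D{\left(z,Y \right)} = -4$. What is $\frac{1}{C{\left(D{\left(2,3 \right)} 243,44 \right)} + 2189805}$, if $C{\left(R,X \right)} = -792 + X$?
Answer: $\frac{1}{2189057} \approx 4.5682 \cdot 10^{-7}$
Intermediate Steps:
$\frac{1}{C{\left(D{\left(2,3 \right)} 243,44 \right)} + 2189805} = \frac{1}{\left(-792 + 44\right) + 2189805} = \frac{1}{-748 + 2189805} = \frac{1}{2189057}$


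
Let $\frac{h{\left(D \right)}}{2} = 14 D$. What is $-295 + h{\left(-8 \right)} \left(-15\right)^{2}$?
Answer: $-50695$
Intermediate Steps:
$h{\left(D \right)} = 28 D$ ($h{\left(D \right)} = 2 \cdot 14 D = 28 D$)
$-295 + h{\left(-8 \right)} \left(-15\right)^{2} = -295 + 28 \left(-8\right) \left(-15\right)^{2} = -295 - 50400 = -50695$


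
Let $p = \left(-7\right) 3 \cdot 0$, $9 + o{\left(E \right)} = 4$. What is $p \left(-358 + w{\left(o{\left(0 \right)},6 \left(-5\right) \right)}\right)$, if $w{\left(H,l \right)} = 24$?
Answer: $0$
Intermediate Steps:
$o{\left(E \right)} = -5$ ($o{\left(E \right)} = -9 + 4 = -5$)
$p = 0$ ($p = \left(-21\right) 0 = 0$)
$p \left(-358 + w{\left(o{\left(0 \right)},6 \left(-5\right) \right)}\right) = 0 \left(-358 + 24\right) = 0 \left(-334\right) = 0$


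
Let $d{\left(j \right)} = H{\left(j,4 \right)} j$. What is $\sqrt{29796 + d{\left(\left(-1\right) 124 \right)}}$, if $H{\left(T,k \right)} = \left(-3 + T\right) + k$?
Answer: $2 \sqrt{11262} \approx 212.25$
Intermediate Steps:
$H{\left(T,k \right)} = -3 + T + k$
$d{\left(j \right)} = j \left(1 + j\right)$ ($d{\left(j \right)} = \left(-3 + j + 4\right) j = \left(1 + j\right) j = j \left(1 + j\right)$)
$\sqrt{29796 + d{\left(\left(-1\right) 124 \right)}} = \sqrt{29796 + \left(-1\right) 124 \left(1 - 124\right)} = \sqrt{29796 - 124 \left(1 - 124\right)} = \sqrt{29796 - -15252} = \sqrt{29796 + 15252} = \sqrt{45048} = 2 \sqrt{11262}$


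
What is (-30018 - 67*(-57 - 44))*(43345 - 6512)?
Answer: -856404083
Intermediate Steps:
(-30018 - 67*(-57 - 44))*(43345 - 6512) = (-30018 - 67*(-101))*36833 = (-30018 + 6767)*36833 = -23251*36833 = -856404083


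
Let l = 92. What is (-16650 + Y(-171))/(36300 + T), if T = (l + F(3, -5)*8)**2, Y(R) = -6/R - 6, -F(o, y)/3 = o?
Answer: -94939/209190 ≈ -0.45384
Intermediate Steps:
F(o, y) = -3*o
Y(R) = -6 - 6/R (Y(R) = -6/R - 6 = -6 - 6/R)
T = 400 (T = (92 - 3*3*8)**2 = (92 - 9*8)**2 = (92 - 72)**2 = 20**2 = 400)
(-16650 + Y(-171))/(36300 + T) = (-16650 + (-6 - 6/(-171)))/(36300 + 400) = (-16650 + (-6 - 6*(-1/171)))/36700 = (-16650 + (-6 + 2/57))*(1/36700) = (-16650 - 340/57)*(1/36700) = -949390/57*1/36700 = -94939/209190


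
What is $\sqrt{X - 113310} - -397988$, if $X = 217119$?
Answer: $397988 + \sqrt{103809} \approx 3.9831 \cdot 10^{5}$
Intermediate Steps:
$\sqrt{X - 113310} - -397988 = \sqrt{217119 - 113310} - -397988 = \sqrt{103809} + 397988 = 397988 + \sqrt{103809}$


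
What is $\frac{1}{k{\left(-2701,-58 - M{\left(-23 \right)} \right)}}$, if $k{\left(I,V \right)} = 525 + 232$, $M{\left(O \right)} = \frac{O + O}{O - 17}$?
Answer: $\frac{1}{757} \approx 0.001321$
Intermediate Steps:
$M{\left(O \right)} = \frac{2 O}{-17 + O}$
$k{\left(I,V \right)} = 757$
$\frac{1}{k{\left(-2701,-58 - M{\left(-23 \right)} \right)}} = \frac{1}{757}$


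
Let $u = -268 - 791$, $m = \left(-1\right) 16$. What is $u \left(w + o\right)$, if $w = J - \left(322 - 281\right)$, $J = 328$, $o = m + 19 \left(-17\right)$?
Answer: $55068$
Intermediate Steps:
$m = -16$
$o = -339$ ($o = -16 + 19 \left(-17\right) = -16 - 323 = -339$)
$u = -1059$ ($u = -268 - 791 = -1059$)
$w = 287$ ($w = 328 - \left(322 - 281\right) = 328 - 41 = 287$)
$u \left(w + o\right) = - 1059 \left(287 - 339\right) = \left(-1059\right) \left(-52\right) = 55068$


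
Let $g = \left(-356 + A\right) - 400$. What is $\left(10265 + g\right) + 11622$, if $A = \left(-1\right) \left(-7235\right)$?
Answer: $28366$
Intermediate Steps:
$A = 7235$
$g = 6479$ ($g = \left(-356 + 7235\right) - 400 = 6879 - 400 = 6479$)
$\left(10265 + g\right) + 11622 = \left(10265 + 6479\right) + 11622 = 16744 + 11622 = 28366$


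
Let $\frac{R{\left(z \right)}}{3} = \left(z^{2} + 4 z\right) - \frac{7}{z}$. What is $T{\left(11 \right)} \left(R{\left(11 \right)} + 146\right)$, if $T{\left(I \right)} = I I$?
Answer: $77330$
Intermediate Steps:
$R{\left(z \right)} = - \frac{21}{z} + 3 z^{2} + 12 z$ ($R{\left(z \right)} = 3 \left(\left(z^{2} + 4 z\right) - \frac{7}{z}\right) = 3 \left(z^{2} - \frac{7}{z} + 4 z\right) = - \frac{21}{z} + 3 z^{2} + 12 z$)
$T{\left(I \right)} = I^{2}$
$T{\left(11 \right)} \left(R{\left(11 \right)} + 146\right) = 11^{2} \left(\frac{3 \left(-7 + 11^{2} \left(4 + 11\right)\right)}{11} + 146\right) = 121 \left(3 \cdot \frac{1}{11} \left(-7 + 121 \cdot 15\right) + 146\right) = 121 \left(3 \cdot \frac{1}{11} \left(-7 + 1815\right) + 146\right) = 121 \left(3 \cdot \frac{1}{11} \cdot 1808 + 146\right) = 121 \left(\frac{5424}{11} + 146\right) = 121 \cdot \frac{7030}{11} = 77330$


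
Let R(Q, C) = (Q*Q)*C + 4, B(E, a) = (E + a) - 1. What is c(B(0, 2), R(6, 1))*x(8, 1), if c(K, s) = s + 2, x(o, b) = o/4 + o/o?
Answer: 126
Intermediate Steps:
x(o, b) = 1 + o/4 (x(o, b) = o*(¼) + 1 = o/4 + 1 = 1 + o/4)
B(E, a) = -1 + E + a
R(Q, C) = 4 + C*Q² (R(Q, C) = Q²*C + 4 = C*Q² + 4 = 4 + C*Q²)
c(K, s) = 2 + s
c(B(0, 2), R(6, 1))*x(8, 1) = (2 + (4 + 1*6²))*(1 + (¼)*8) = (2 + (4 + 1*36))*(1 + 2) = (2 + (4 + 36))*3 = (2 + 40)*3 = 42*3 = 126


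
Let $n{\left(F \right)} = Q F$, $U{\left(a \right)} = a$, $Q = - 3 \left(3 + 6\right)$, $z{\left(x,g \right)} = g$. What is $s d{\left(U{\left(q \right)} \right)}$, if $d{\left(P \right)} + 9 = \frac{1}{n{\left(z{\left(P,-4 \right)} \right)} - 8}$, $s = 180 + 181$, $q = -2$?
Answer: $- \frac{324539}{100} \approx -3245.4$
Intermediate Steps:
$Q = -27$ ($Q = \left(-3\right) 9 = -27$)
$s = 361$
$n{\left(F \right)} = - 27 F$
$d{\left(P \right)} = - \frac{899}{100}$ ($d{\left(P \right)} = -9 + \frac{1}{\left(-27\right) \left(-4\right) - 8} = -9 + \frac{1}{108 - 8} = -9 + \frac{1}{100} = - \frac{899}{100}$)
$s d{\left(U{\left(q \right)} \right)} = 361 \left(- \frac{899}{100}\right) = - \frac{324539}{100}$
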